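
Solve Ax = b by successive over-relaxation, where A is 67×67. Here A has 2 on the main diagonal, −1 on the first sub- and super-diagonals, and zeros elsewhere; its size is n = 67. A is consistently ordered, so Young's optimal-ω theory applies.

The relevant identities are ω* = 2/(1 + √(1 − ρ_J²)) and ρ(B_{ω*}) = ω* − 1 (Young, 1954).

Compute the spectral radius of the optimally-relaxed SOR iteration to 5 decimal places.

ρ_SOR = 0.91171

With n=67, ρ(Jacobi) = cos(π/68) = 0.99893.
√(1 − cos²(π/68)) = sin(π/68) ≈ 0.046183.
ω* = 2 / (1 + 0.046183) = 2 / 1.046183 ≈ 1.91171.
and ρ(B_{ω*}) = 1.91171 − 1 = 0.91171.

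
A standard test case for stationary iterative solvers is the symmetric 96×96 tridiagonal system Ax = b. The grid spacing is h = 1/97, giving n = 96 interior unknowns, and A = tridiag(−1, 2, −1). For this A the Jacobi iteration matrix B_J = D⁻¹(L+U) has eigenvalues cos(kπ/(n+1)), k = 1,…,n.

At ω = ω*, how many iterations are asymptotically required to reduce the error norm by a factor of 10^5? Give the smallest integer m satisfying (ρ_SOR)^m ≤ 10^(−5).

m = 178

½·tridiag(1,0,1) at n=96: λ_k = cos(kπ/97); max |λ| at k=1 ⇒ ρ_J = cos(π/97) ≈ 0.9994756.
1 − cos²(π/97) = sin²(π/97) ⇒ √(1−ρ_J²) = sin(π/97) = 0.0323819.
ω* = 2 / (1 + 0.0323819) = 2 / 1.0323819 ≈ 1.9372676.
ρ_SOR = ω* − 1 ≈ 0.9372676.
5·ln10 = 11.5129; −ln(0.9372676) = 0.0647864; m = ⌈11.5129/0.0647864⌉ = ⌈177.706⌉ = 178.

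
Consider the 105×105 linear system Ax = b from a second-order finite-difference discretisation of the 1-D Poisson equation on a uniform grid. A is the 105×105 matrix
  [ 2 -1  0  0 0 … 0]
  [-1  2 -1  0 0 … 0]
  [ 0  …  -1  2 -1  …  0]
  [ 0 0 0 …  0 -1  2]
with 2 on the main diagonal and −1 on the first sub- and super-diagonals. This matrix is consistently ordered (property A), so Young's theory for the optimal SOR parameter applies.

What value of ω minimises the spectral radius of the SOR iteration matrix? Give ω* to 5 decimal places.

spectrum of D⁻¹(L+U) = {cos(kπ/106) : 1≤k≤105}; ρ_J = cos(π/106) = 0.99956.
root = sin(π/106) = 0.029633  (since 1−cos² = sin²).
[ω*] 2 ÷ (1 + 0.029633) = 2 ÷ 1.029633 = 1.94244.
Hence ρ(B_{ω*}) = 1.94244 − 1 = 0.94244.

ω* = 1.94244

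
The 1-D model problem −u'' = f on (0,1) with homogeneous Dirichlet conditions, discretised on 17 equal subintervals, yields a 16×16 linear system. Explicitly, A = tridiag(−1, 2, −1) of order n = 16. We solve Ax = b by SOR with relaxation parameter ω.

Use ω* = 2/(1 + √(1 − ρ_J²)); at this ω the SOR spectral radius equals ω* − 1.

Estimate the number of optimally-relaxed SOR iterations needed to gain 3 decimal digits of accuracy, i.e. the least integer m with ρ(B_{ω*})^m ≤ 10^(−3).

m = 19

n=16: λ(B_J) = 1 − λ(A)/2 = cos(kπ/17); k=1 gives ρ_J = 0.9829731.
√(1 − cos²(π/17)) = sin(π/17) ≈ 0.1837495.
So ω* = 2/1.1837495 = 1.6895466 (Young).
ρ(B_{ω*}) = ω*−1 = 0.6895466
(0.6895466)^m ≤ 10^{−3}  ⇒  m·ln(0.6895466) ≤ −3·ln10  ⇒  m ≥ 18.583  ⇒  m = 19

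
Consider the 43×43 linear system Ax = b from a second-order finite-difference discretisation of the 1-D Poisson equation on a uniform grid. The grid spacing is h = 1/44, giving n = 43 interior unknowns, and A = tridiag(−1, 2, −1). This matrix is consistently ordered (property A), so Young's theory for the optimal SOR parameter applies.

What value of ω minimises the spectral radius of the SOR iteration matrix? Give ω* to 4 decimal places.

ω* = 1.8668

With n=43, ρ(Jacobi) = cos(π/44) = 0.9975.
√(1 − cos²(π/44)) = sin(π/44) ≈ 0.07134.
Then 2/(1+√(1−ρ_J²)) = 2/(1+0.07134); ω* = 2/1.07134 = 1.8668.
Hence ρ(B_{ω*}) = 1.8668 − 1 = 0.8668.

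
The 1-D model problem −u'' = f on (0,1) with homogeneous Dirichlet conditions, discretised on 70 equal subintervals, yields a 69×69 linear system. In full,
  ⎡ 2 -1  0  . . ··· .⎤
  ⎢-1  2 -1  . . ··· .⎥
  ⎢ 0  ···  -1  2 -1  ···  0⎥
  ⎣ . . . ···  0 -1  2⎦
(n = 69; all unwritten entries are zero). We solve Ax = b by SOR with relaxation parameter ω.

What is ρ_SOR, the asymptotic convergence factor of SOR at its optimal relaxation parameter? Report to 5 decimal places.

ρ_SOR = 0.91412

B_J for the 69×69 system has eigenvalues cos(kπ/70); ρ_J = cos(π/70) = 0.99899.
√(1−ρ_J²) simplifies to sin(π/70) = 0.044865.
ω* = 2/(1 + 0.044865) = 2/1.044865 = 1.91412.
ρ(B_{ω*}) = ω*−1 = 0.91412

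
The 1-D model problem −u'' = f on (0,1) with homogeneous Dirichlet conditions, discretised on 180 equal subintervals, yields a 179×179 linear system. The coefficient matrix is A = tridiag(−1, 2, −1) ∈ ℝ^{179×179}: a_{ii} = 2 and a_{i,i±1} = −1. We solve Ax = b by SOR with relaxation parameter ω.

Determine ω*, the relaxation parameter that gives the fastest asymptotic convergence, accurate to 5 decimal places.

ω* = 1.96569

With n=179, ρ(Jacobi) = cos(π/180) = 0.99985.
1 − cos²(π/180) = sin²(π/180) ⇒ √(1−ρ_J²) = sin(π/180) = 0.017452.
[ω*] 2 ÷ (1 + 0.017452) = 2 ÷ 1.017452 = 1.96569.
Hence ρ(B_{ω*}) = 1.96569 − 1 = 0.96569.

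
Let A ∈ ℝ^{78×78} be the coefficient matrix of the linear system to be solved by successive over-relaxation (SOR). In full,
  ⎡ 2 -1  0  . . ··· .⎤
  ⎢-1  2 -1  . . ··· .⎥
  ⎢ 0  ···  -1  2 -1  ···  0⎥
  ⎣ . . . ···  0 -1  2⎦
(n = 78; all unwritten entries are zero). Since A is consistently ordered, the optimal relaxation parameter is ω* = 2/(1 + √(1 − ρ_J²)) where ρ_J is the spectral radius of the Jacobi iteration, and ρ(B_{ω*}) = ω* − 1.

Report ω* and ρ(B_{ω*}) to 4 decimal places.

ω* = 1.9235, ρ_SOR = 0.9235

n=78: λ(B_J) = 1 − λ(A)/2 = cos(kπ/79); k=1 gives ρ_J = 0.9992.
1 − cos²(π/79) = sin²(π/79) ⇒ √(1−ρ_J²) = sin(π/79) = 0.03976.
So ω* = 2/1.03976 = 1.9235 (Young).
and ρ(B_{ω*}) = 1.9235 − 1 = 0.9235.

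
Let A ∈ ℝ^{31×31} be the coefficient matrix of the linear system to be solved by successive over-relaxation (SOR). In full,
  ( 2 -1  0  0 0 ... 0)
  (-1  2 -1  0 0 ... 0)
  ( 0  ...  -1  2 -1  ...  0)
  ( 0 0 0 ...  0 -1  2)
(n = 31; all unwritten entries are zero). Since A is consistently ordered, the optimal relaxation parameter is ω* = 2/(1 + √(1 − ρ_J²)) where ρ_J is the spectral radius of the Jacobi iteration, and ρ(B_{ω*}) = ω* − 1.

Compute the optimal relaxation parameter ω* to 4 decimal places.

ω* = 1.8215

B_J for the 31×31 system has eigenvalues cos(kπ/32); ρ_J = cos(π/32) = 0.9952.
√(1−ρ_J²) = |sin(π/32)| = 0.09802
So ω* = 2/1.09802 = 1.8215 (Young).
Hence ρ(B_{ω*}) = 1.8215 − 1 = 0.8215.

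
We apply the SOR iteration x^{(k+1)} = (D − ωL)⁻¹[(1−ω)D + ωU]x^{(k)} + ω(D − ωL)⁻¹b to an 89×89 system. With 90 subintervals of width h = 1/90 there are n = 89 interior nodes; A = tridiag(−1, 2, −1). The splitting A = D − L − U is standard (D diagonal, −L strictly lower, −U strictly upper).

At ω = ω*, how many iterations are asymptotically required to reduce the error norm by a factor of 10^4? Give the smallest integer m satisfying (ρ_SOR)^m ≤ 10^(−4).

spectrum of D⁻¹(L+U) = {cos(kπ/90) : 1≤k≤89}; ρ_J = cos(π/90) = 0.9993908.
1 − cos²(π/90) = sin²(π/90) ⇒ √(1−ρ_J²) = sin(π/90) = 0.0348995.
Young: ω* = 2/(1+√(1−ρ_J²)) = 2/(1+0.0348995) = 2/1.0348995 = 1.9325548.
and ρ(B_{ω*}) = 1.9325548 − 1 = 0.9325548.
ρ_SOR^m ≤ 10^(−4) ⇔ m ≥ 4·ln10/(−ln 0.9325548) = 9.21034/0.0698274 = 131.902; m = ⌈131.902⌉ = 132.

m = 132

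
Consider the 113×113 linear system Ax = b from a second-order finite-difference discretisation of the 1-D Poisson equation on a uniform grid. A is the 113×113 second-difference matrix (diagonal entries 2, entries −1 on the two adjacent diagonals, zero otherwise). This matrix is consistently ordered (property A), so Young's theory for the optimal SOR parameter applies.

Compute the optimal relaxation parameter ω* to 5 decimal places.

With n=113, ρ(Jacobi) = cos(π/114) = 0.99962.
√(1−ρ_J²) = |sin(π/114)| = 0.027554
Then 2/(1+√(1−ρ_J²)) = 2/(1+0.027554); ω* = 2/1.027554 = 1.94637.
ρ(B_{ω*}) = ω*−1 = 0.94637

ω* = 1.94637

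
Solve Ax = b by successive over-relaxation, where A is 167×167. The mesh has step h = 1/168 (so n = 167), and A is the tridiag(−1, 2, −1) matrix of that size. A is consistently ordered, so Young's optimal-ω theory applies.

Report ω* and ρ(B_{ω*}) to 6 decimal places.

ρ_J = max_k |cos(kπ/168)| = cos(π/168) = 0.999825
√(1−ρ_J²) simplifies to sin(π/168) = 0.0186989.
ω* = 2/(1+0.0186989) = 1.963289
ρ_SOR = ω* − 1 = 1.963289 − 1 = 0.963289.

ω* = 1.963289, ρ_SOR = 0.963289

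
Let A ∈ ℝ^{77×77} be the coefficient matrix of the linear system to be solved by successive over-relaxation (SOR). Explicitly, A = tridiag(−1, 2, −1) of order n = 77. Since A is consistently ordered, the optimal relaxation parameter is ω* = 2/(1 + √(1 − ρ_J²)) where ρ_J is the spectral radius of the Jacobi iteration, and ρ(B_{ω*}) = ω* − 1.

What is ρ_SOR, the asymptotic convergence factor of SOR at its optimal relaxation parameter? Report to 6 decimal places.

½·tridiag(1,0,1) at n=77: λ_k = cos(kπ/78); max |λ| at k=1 ⇒ ρ_J = cos(π/78) ≈ 0.999189.
root = sin(π/78) = 0.0402659  (since 1−cos² = sin²).
[ω*] 2 ÷ (1 + 0.0402659) = 2 ÷ 1.0402659 = 1.922585.
ρ(B_{ω*}) = ω*−1 = 0.922585

ρ_SOR = 0.922585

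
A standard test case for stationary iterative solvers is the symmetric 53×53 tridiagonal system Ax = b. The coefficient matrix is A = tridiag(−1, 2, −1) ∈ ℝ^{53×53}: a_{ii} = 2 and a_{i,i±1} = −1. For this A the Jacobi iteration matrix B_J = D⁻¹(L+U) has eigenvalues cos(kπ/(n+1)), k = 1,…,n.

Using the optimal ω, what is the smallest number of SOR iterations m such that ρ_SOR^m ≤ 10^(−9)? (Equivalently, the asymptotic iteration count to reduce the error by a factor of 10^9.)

m = 179

B_J for the 53×53 system has eigenvalues cos(kπ/54); ρ_J = cos(π/54) = 0.9983082.
√(1−ρ_J²) simplifies to sin(π/54) = 0.0581448.
[ω*] 2 ÷ (1 + 0.0581448) = 2 ÷ 1.0581448 = 1.8901005.
ρ(B_{ω*}) = ω*−1 = 0.8901005
For 9 digits: m = 9·ln10 / (−ln 0.8901005) = 20.7233/0.116421 = 178.003; round up → m = 179.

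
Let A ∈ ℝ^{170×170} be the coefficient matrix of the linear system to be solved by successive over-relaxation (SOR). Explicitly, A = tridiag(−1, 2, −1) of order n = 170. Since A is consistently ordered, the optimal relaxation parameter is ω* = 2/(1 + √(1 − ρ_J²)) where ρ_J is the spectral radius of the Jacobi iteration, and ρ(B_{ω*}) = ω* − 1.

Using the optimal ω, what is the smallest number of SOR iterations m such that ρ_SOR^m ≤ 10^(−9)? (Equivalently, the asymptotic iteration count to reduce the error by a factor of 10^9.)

m = 564

½·tridiag(1,0,1) at n=170: λ_k = cos(kπ/171); max |λ| at k=1 ⇒ ρ_J = cos(π/171) ≈ 0.9998312.
√(1−ρ_J²) = |sin(π/171)| = 0.0183709
[ω*] 2 ÷ (1 + 0.0183709) = 2 ÷ 1.0183709 = 1.9639210.
Hence ρ(B_{ω*}) = 1.9639210 − 1 = 0.9639210.
ρ_SOR^m ≤ 10^(−9) ⇔ m ≥ 9·ln10/(−ln 0.9639210) = 20.7233/0.0367459 = 563.962; m = ⌈563.962⌉ = 564.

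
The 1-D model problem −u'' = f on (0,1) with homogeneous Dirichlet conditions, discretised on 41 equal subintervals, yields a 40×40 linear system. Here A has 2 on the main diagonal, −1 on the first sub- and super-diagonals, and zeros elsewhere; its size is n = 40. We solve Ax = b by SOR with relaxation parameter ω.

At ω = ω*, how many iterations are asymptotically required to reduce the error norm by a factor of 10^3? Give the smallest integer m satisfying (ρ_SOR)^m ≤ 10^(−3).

m = 46

B_J for the 40×40 system has eigenvalues cos(kπ/41); ρ_J = cos(π/41) = 0.9970658.
√(1−ρ_J²) simplifies to sin(π/41) = 0.0765493.
ω* = 2/(1 + 0.0765493) = 2/1.0765493 = 1.8577877.
and ρ(B_{ω*}) = 1.8577877 − 1 = 0.8577877.
(0.8577877)^m ≤ 10^{−3}  ⇒  m·ln(0.8577877) ≤ −3·ln10  ⇒  m ≥ 45.031  ⇒  m = 46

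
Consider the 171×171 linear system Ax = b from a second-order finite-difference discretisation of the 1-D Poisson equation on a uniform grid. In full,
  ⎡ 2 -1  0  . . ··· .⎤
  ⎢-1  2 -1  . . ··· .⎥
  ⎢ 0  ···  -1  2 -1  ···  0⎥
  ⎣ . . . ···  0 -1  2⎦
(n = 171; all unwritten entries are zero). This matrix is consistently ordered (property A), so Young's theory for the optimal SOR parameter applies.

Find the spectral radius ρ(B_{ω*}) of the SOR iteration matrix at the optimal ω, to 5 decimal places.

ρ_SOR = 0.96413

spectrum of D⁻¹(L+U) = {cos(kπ/172) : 1≤k≤171}; ρ_J = cos(π/172) = 0.99983.
√(1 − cos²(π/172)) = sin(π/172) ≈ 0.018264.
[ω*] 2 ÷ (1 + 0.018264) = 2 ÷ 1.018264 = 1.96413.
ρ_SOR = ω* − 1 ≈ 0.96413.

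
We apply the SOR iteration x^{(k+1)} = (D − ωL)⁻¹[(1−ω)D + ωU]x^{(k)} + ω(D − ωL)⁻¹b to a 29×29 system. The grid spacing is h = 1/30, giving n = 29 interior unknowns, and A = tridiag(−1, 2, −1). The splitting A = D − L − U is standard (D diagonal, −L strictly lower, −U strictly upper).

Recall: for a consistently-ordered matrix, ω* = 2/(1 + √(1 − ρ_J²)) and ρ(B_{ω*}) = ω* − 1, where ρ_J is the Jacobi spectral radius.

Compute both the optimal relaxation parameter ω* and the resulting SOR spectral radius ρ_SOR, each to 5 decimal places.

½·tridiag(1,0,1) at n=29: λ_k = cos(kπ/30); max |λ| at k=1 ⇒ ρ_J = cos(π/30) ≈ 0.99452.
√(1−ρ_J²) simplifies to sin(π/30) = 0.104528.
ω* = 2/(1+0.104528) = 1.81073
and ρ(B_{ω*}) = 1.81073 − 1 = 0.81073.

ω* = 1.81073, ρ_SOR = 0.81073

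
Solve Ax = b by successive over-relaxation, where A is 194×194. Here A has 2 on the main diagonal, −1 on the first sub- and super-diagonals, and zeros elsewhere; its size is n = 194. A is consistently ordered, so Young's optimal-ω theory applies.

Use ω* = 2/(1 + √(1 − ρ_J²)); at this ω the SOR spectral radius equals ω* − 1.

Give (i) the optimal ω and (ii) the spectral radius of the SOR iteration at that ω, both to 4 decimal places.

ω* = 1.9683, ρ_SOR = 0.9683

n=194: λ(B_J) = 1 − λ(A)/2 = cos(kπ/195); k=1 gives ρ_J = 0.9999.
√(1 − cos²(π/195)) = sin(π/195) ≈ 0.01611.
ω* = 2 / (1 + 0.01611) = 2 / 1.01611 ≈ 1.9683.
Hence ρ(B_{ω*}) = 1.9683 − 1 = 0.9683.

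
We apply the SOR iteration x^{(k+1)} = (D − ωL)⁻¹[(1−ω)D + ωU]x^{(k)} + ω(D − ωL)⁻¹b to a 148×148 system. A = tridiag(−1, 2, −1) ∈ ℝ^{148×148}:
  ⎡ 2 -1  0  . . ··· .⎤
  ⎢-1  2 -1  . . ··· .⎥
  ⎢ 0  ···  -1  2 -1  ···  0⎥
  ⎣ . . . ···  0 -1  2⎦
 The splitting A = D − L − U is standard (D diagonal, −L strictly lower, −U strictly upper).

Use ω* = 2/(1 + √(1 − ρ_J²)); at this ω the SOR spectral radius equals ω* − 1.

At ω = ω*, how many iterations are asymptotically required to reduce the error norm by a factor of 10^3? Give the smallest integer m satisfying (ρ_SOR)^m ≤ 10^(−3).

m = 164

n=148: λ(B_J) = 1 − λ(A)/2 = cos(kπ/149); k=1 gives ρ_J = 0.9997777.
root = sin(π/149) = 0.0210830  (since 1−cos² = sin²).
Young: ω* = 2/(1+√(1−ρ_J²)) = 2/(1+0.0210830) = 2/1.0210830 = 1.9587046.
[ρ_SOR] ω* − 1 = 0.9587046.
(0.9587046)^m ≤ 10^{−3}  ⇒  m·ln(0.9587046) ≤ −3·ln10  ⇒  m ≥ 163.799  ⇒  m = 164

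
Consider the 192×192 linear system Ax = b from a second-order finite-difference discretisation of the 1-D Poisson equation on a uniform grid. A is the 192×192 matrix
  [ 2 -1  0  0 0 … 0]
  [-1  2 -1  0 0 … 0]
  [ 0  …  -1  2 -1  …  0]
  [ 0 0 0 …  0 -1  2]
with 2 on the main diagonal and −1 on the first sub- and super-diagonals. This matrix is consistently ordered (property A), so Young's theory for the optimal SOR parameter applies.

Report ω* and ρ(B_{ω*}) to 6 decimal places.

With n=192, ρ(Jacobi) = cos(π/193) = 0.999868.
1 − cos²(π/193) = sin²(π/193) ⇒ √(1−ρ_J²) = sin(π/193) = 0.0162770.
ω* = 2/(1+0.0162770) = 1.967967
Hence ρ(B_{ω*}) = 1.967967 − 1 = 0.967967.

ω* = 1.967967, ρ_SOR = 0.967967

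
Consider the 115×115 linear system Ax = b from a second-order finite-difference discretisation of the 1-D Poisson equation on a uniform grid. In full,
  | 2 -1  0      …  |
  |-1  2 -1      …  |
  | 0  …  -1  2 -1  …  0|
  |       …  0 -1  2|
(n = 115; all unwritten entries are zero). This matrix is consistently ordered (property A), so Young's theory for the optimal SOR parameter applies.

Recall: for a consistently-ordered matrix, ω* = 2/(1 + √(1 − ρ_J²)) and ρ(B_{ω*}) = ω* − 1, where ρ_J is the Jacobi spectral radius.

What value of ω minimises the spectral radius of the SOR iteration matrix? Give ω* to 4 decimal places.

B_J for the 115×115 system has eigenvalues cos(kπ/116); ρ_J = cos(π/116) = 0.9996.
√(1−ρ_J²) simplifies to sin(π/116) = 0.02708.
ω* = 2 / (1 + 0.02708) = 2 / 1.02708 ≈ 1.9473.
Hence ρ(B_{ω*}) = 1.9473 − 1 = 0.9473.

ω* = 1.9473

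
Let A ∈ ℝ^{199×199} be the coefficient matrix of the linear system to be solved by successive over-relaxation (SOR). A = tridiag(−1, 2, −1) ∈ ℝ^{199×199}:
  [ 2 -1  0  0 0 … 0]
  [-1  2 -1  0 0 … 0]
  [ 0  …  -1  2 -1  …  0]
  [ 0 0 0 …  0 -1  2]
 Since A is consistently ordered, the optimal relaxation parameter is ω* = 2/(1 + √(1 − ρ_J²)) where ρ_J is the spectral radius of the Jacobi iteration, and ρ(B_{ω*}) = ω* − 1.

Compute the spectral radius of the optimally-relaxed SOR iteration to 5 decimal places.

n=199: λ(B_J) = 1 − λ(A)/2 = cos(kπ/200); k=1 gives ρ_J = 0.99988.
root = sin(π/200) = 0.015707  (since 1−cos² = sin²).
ω* = 2/(1 + 0.015707) = 2/1.015707 = 1.96907.
ρ_SOR = ω* − 1 = 1.96907 − 1 = 0.96907.

ρ_SOR = 0.96907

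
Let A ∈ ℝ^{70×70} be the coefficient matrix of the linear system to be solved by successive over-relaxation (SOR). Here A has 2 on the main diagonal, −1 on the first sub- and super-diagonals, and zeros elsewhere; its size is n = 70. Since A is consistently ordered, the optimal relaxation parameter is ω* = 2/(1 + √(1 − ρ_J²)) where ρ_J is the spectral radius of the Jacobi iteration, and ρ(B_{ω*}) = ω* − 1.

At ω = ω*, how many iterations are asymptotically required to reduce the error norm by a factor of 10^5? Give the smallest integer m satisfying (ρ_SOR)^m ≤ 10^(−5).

spectrum of D⁻¹(L+U) = {cos(kπ/71) : 1≤k≤70}; ρ_J = cos(π/71) = 0.9990212.
√(1 − cos²(π/71)) = sin(π/71) ≈ 0.0442333.
ω* = 2/(1 + 0.0442333) = 2/1.0442333 = 1.9152808.
ρ(B_{ω*}) = ω*−1 = 0.9152808
m ≥ 5·ln10 / (−ln 0.9152808) = 130.053; smallest integer m = 131.

m = 131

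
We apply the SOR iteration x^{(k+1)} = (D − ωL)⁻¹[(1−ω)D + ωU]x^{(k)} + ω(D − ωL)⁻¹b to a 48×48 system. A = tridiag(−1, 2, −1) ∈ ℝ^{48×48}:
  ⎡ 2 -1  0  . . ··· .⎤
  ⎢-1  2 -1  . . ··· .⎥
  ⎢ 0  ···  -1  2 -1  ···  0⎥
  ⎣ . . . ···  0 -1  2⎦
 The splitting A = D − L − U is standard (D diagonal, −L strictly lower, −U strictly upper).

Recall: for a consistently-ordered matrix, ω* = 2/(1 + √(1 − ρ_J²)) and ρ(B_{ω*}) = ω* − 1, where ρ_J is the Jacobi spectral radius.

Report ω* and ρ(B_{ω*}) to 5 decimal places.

ω* = 1.87958, ρ_SOR = 0.87958

spectrum of D⁻¹(L+U) = {cos(kπ/49) : 1≤k≤48}; ρ_J = cos(π/49) = 0.99795.
√(1−ρ_J²) = |sin(π/49)| = 0.064070
Young: ω* = 2/(1+√(1−ρ_J²)) = 2/(1+0.064070) = 2/1.064070 = 1.87958.
[ρ_SOR] ω* − 1 = 0.87958.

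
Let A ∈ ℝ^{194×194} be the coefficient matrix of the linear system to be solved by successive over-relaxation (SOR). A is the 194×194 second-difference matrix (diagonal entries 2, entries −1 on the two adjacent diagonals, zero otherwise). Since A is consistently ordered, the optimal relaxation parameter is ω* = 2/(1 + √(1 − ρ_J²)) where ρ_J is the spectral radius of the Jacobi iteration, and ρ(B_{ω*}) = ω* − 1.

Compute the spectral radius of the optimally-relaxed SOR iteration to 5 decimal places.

ρ_SOR = 0.96829

spectrum of D⁻¹(L+U) = {cos(kπ/195) : 1≤k≤194}; ρ_J = cos(π/195) = 0.99987.
root = sin(π/195) = 0.016110  (since 1−cos² = sin²).
[ω*] 2 ÷ (1 + 0.016110) = 2 ÷ 1.016110 = 1.96829.
ρ_SOR = ω* − 1 = 1.96829 − 1 = 0.96829.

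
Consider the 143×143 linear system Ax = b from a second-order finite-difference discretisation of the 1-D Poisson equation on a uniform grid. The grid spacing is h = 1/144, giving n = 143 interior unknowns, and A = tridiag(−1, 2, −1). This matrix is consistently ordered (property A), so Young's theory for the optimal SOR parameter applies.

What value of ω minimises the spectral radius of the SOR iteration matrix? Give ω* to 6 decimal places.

spectrum of D⁻¹(L+U) = {cos(kπ/144) : 1≤k≤143}; ρ_J = cos(π/144) = 0.999762.
√(1 − cos²(π/144)) = sin(π/144) ≈ 0.0218149.
ω* = 2 / (1 + 0.0218149) = 2 / 1.0218149 ≈ 1.957302.
[ρ_SOR] ω* − 1 = 0.957302.

ω* = 1.957302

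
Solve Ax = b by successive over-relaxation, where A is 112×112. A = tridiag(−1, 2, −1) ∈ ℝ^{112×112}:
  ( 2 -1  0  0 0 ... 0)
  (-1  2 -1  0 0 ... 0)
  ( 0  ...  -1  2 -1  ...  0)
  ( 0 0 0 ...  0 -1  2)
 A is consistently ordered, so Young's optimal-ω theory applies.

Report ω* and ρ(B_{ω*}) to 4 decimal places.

B_J for the 112×112 system has eigenvalues cos(kπ/113); ρ_J = cos(π/113) = 0.9996.
√(1−ρ_J²) simplifies to sin(π/113) = 0.02780.
ω* = 2/(1 + 0.02780) = 2/1.02780 = 1.9459.
[ρ_SOR] ω* − 1 = 0.9459.

ω* = 1.9459, ρ_SOR = 0.9459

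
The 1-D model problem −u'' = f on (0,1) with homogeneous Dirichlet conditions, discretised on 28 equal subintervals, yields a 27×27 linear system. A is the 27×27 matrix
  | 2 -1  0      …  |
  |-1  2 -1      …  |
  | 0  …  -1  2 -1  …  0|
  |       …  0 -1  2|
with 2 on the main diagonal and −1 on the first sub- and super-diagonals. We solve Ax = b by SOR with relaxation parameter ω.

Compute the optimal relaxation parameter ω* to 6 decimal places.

½·tridiag(1,0,1) at n=27: λ_k = cos(kπ/28); max |λ| at k=1 ⇒ ρ_J = cos(π/28) ≈ 0.993712.
√(1−ρ_J²) = |sin(π/28)| = 0.1119645
[ω*] 2 ÷ (1 + 0.1119645) = 2 ÷ 1.1119645 = 1.798619.
Hence ρ(B_{ω*}) = 1.798619 − 1 = 0.798619.

ω* = 1.798619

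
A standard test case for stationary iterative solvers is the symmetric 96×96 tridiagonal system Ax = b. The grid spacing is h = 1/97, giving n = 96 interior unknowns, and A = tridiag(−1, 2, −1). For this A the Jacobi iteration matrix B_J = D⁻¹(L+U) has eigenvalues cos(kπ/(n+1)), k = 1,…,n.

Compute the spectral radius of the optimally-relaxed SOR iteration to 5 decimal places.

ρ_SOR = 0.93727

[ρ_J] n=96: ρ(B_J) = cos(π/(n+1)) = cos(π/97) = 0.99948.
1 − cos²(π/97) = sin²(π/97) ⇒ √(1−ρ_J²) = sin(π/97) = 0.032382.
ω* = 2/(1 + 0.032382) = 2/1.032382 = 1.93727.
ρ(B_{ω*}) = ω*−1 = 0.93727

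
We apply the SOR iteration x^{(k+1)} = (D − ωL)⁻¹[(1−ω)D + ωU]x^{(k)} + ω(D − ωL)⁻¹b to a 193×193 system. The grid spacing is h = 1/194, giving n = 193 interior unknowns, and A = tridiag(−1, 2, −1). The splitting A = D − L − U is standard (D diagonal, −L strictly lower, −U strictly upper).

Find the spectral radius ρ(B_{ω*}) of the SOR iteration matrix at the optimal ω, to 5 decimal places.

ρ_SOR = 0.96813

With n=193, ρ(Jacobi) = cos(π/194) = 0.99987.
√(1−ρ_J²) simplifies to sin(π/194) = 0.016193.
ω* = 2/(1+0.016193) = 1.96813
ρ_SOR = ω* − 1 ≈ 0.96813.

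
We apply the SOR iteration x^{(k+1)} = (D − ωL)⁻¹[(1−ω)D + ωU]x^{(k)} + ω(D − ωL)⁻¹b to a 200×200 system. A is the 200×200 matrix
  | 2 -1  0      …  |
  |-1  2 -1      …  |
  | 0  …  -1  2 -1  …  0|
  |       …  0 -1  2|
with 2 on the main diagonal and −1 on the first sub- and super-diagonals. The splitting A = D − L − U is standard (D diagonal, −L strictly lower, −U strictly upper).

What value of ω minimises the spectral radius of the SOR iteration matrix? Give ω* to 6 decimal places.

ω* = 1.969223

With n=200, ρ(Jacobi) = cos(π/201) = 0.999878.
√(1 − cos²(π/201)) = sin(π/201) ≈ 0.0156292.
So ω* = 2/1.0156292 = 1.969223 (Young).
ρ_SOR = ω* − 1 ≈ 0.969223.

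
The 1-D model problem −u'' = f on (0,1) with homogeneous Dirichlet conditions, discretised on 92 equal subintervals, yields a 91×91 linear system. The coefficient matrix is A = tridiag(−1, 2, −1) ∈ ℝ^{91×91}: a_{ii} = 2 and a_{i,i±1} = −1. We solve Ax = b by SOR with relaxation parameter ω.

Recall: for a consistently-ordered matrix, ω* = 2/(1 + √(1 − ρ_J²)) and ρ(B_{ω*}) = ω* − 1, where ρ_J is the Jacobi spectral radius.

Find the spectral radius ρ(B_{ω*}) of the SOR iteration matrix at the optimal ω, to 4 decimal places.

[ρ_J] n=91: ρ(B_J) = cos(π/(n+1)) = cos(π/92) = 0.9994.
√(1−ρ_J²) = |sin(π/92)| = 0.03414
ω* = 2/(1 + 0.03414) = 2/1.03414 = 1.9340.
ρ_SOR = ω* − 1 = 1.9340 − 1 = 0.9340.

ρ_SOR = 0.9340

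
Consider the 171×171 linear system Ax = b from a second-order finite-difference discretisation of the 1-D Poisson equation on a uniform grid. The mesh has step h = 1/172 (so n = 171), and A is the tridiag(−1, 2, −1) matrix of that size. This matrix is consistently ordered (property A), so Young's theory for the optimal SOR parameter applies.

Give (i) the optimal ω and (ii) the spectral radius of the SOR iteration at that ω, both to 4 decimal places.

With n=171, ρ(Jacobi) = cos(π/172) = 0.9998.
√(1−ρ_J²) = |sin(π/172)| = 0.01826
ω* = 2 / (1 + 0.01826) = 2 / 1.01826 ≈ 1.9641.
Hence ρ(B_{ω*}) = 1.9641 − 1 = 0.9641.

ω* = 1.9641, ρ_SOR = 0.9641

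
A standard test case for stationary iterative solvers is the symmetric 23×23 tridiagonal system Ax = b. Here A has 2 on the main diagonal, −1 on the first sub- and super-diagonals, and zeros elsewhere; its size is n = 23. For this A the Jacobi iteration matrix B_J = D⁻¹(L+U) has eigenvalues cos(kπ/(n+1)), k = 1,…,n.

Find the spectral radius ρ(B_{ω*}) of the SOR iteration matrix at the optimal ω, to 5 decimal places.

ρ_J = max_k |cos(kπ/24)| = cos(π/24) = 0.99144
1 − cos²(π/24) = sin²(π/24) ⇒ √(1−ρ_J²) = sin(π/24) = 0.130526.
ω* = 2/(1+0.130526) = 1.76909
and ρ(B_{ω*}) = 1.76909 − 1 = 0.76909.

ρ_SOR = 0.76909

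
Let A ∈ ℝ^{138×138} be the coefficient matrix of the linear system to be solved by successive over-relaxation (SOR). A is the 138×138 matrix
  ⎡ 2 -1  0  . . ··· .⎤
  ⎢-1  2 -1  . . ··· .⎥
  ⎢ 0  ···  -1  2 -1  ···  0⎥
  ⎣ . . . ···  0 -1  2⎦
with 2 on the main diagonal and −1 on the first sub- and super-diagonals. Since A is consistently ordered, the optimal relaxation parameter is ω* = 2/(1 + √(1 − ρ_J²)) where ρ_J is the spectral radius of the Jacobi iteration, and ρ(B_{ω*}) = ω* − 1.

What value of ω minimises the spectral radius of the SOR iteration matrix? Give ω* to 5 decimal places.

ω* = 1.95580

[ρ_J] n=138: ρ(B_J) = cos(π/(n+1)) = cos(π/139) = 0.99974.
1 − cos²(π/139) = sin²(π/139) ⇒ √(1−ρ_J²) = sin(π/139) = 0.022599.
Then 2/(1+√(1−ρ_J²)) = 2/(1+0.022599); ω* = 2/1.022599 = 1.95580.
Hence ρ(B_{ω*}) = 1.95580 − 1 = 0.95580.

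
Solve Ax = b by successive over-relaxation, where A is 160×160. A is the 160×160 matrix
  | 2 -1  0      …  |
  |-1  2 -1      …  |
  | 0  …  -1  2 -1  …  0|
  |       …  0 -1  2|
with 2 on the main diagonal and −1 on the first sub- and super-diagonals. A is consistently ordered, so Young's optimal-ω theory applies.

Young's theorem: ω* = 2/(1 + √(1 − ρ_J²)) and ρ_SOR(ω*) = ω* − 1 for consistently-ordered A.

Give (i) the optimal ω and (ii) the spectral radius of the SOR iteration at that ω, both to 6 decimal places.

ω* = 1.961723, ρ_SOR = 0.961723

n=160: λ(B_J) = 1 − λ(A)/2 = cos(kπ/161); k=1 gives ρ_J = 0.999810.
√(1−ρ_J²) = |sin(π/161)| = 0.0195118
So ω* = 2/1.0195118 = 1.961723 (Young).
ρ_SOR = ω* − 1 ≈ 0.961723.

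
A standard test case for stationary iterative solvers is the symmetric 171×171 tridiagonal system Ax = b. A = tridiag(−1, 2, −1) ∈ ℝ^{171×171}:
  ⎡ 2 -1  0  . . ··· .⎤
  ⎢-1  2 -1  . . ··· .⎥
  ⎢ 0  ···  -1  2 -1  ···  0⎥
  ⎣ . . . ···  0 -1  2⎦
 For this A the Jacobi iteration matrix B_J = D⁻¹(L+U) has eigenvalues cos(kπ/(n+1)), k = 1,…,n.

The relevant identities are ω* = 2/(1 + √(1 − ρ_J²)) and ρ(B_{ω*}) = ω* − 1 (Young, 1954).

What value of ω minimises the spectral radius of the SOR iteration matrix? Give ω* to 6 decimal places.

½·tridiag(1,0,1) at n=171: λ_k = cos(kπ/172); max |λ| at k=1 ⇒ ρ_J = cos(π/172) ≈ 0.999833.
√(1−ρ_J²) = |sin(π/172)| = 0.0182641
Then 2/(1+√(1−ρ_J²)) = 2/(1+0.0182641); ω* = 2/1.0182641 = 1.964127.
ρ_SOR = ω* − 1 ≈ 0.964127.

ω* = 1.964127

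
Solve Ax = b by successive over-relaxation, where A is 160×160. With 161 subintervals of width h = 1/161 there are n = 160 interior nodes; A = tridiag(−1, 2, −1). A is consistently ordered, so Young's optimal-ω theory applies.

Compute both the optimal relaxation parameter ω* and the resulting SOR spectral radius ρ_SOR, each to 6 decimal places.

ω* = 1.961723, ρ_SOR = 0.961723

ρ_J = max_k |cos(kπ/161)| = cos(π/161) = 0.999810
√(1 − cos²(π/161)) = sin(π/161) ≈ 0.0195118.
Then 2/(1+√(1−ρ_J²)) = 2/(1+0.0195118); ω* = 2/1.0195118 = 1.961723.
ρ_SOR = ω* − 1 ≈ 0.961723.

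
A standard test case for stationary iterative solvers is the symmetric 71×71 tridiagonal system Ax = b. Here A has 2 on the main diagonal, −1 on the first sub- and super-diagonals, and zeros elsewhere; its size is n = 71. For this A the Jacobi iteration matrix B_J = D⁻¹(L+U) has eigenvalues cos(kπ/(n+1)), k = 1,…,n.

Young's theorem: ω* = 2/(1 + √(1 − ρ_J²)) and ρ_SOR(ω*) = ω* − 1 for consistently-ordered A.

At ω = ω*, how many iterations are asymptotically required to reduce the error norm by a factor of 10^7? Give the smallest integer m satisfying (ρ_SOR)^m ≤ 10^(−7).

spectrum of D⁻¹(L+U) = {cos(kπ/72) : 1≤k≤71}; ρ_J = cos(π/72) = 0.9990482.
√(1−ρ_J²) = |sin(π/72)| = 0.0436194
Young: ω* = 2/(1+√(1−ρ_J²)) = 2/(1+0.0436194) = 2/1.0436194 = 1.9164075.
and ρ(B_{ω*}) = 1.9164075 − 1 = 0.9164075.
ρ_SOR^m ≤ 10^(−7) ⇔ m ≥ 7·ln10/(−ln 0.9164075) = 16.1181/0.0872941 = 184.641; m = ⌈184.641⌉ = 185.

m = 185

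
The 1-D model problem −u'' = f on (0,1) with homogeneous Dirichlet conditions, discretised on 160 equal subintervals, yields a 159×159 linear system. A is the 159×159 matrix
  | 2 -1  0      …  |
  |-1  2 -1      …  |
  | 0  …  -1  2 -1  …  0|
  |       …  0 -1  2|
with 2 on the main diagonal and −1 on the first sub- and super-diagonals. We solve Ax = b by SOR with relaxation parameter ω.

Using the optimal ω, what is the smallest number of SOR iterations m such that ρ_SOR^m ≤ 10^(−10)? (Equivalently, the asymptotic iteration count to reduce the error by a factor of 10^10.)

B_J for the 159×159 system has eigenvalues cos(kπ/160); ρ_J = cos(π/160) = 0.9998072.
1 − cos²(π/160) = sin²(π/160) ⇒ √(1−ρ_J²) = sin(π/160) = 0.0196337.
[ω*] 2 ÷ (1 + 0.0196337) = 2 ÷ 1.0196337 = 1.9614887.
Hence ρ(B_{ω*}) = 1.9614887 − 1 = 0.9614887.
10·ln10 = 23.0259; −ln(0.9614887) = 0.0392725; m = ⌈23.0259/0.0392725⌉ = ⌈586.311⌉ = 587.

m = 587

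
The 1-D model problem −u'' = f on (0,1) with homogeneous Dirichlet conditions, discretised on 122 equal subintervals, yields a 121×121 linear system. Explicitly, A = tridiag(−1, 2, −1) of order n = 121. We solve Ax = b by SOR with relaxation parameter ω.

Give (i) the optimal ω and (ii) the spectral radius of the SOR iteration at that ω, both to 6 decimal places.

½·tridiag(1,0,1) at n=121: λ_k = cos(kπ/122); max |λ| at k=1 ⇒ ρ_J = cos(π/122) ≈ 0.999668.
√(1−ρ_J²) = |sin(π/122)| = 0.0257479
ω* = 2 / (1 + 0.0257479) = 2 / 1.0257479 ≈ 1.949797.
At ω = 1.949797 every |λ(B_ω)| = ω−1, so ρ_SOR = 0.949797.

ω* = 1.949797, ρ_SOR = 0.949797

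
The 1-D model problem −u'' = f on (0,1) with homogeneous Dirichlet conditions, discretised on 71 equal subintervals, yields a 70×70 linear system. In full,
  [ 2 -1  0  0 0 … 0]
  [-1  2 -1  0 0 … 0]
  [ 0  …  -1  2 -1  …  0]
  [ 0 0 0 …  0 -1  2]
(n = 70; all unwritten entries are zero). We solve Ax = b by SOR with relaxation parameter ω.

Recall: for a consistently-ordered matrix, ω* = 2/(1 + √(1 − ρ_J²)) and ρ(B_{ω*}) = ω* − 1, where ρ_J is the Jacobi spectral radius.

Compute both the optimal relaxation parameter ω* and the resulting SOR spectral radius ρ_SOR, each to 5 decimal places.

spectrum of D⁻¹(L+U) = {cos(kπ/71) : 1≤k≤70}; ρ_J = cos(π/71) = 0.99902.
√(1 − cos²(π/71)) = sin(π/71) ≈ 0.044233.
ω* = 2/(1+0.044233) = 1.91528
[ρ_SOR] ω* − 1 = 0.91528.

ω* = 1.91528, ρ_SOR = 0.91528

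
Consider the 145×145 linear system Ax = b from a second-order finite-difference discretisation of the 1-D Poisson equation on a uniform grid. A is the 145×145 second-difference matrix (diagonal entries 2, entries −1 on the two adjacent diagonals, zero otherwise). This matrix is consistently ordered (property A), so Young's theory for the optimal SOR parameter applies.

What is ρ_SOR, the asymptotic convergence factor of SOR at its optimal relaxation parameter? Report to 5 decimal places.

B_J for the 145×145 system has eigenvalues cos(kπ/146); ρ_J = cos(π/146) = 0.99977.
√(1−ρ_J²) = |sin(π/146)| = 0.021516
ω* = 2 / (1 + 0.021516) = 2 / 1.021516 ≈ 1.95787.
[ρ_SOR] ω* − 1 = 0.95787.

ρ_SOR = 0.95787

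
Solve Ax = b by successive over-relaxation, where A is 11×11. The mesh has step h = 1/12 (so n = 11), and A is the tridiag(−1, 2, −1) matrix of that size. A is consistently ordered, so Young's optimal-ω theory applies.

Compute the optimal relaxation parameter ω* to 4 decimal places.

n=11: λ(B_J) = 1 − λ(A)/2 = cos(kπ/12); k=1 gives ρ_J = 0.9659.
√(1−ρ_J²) = |sin(π/12)| = 0.25882
Then 2/(1+√(1−ρ_J²)) = 2/(1+0.25882); ω* = 2/1.25882 = 1.5888.
[ρ_SOR] ω* − 1 = 0.5888.

ω* = 1.5888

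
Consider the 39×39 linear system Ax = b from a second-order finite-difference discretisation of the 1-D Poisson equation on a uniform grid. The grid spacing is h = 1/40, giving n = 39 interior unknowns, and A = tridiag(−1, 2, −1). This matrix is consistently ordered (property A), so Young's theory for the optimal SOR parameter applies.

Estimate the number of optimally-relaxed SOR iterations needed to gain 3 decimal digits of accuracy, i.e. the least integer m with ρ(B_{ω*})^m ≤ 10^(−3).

m = 44

ρ_J = max_k |cos(kπ/40)| = cos(π/40) = 0.9969173
√(1−ρ_J²) = |sin(π/40)| = 0.0784591
Then 2/(1+√(1−ρ_J²)) = 2/(1+0.0784591); ω* = 2/1.0784591 = 1.8544978.
At ω = 1.8544978 every |λ(B_ω)| = ω−1, so ρ_SOR = 0.8544978.
3·ln10 = 6.90776; −ln(0.8544978) = 0.157241; m = ⌈6.90776/0.157241⌉ = ⌈43.931⌉ = 44.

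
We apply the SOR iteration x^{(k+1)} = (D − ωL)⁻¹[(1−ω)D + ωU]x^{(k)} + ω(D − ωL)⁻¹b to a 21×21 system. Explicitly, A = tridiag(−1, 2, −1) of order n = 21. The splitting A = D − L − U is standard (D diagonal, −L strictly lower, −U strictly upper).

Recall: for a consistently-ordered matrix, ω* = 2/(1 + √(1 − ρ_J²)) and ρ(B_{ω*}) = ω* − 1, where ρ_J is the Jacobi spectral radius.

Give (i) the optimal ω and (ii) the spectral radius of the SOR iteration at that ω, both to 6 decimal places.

ω* = 1.750831, ρ_SOR = 0.750831

spectrum of D⁻¹(L+U) = {cos(kπ/22) : 1≤k≤21}; ρ_J = cos(π/22) = 0.989821.
root = sin(π/22) = 0.1423148  (since 1−cos² = sin²).
ω* = 2 / (1 + 0.1423148) = 2 / 1.1423148 ≈ 1.750831.
ρ(B_{ω*}) = ω*−1 = 0.750831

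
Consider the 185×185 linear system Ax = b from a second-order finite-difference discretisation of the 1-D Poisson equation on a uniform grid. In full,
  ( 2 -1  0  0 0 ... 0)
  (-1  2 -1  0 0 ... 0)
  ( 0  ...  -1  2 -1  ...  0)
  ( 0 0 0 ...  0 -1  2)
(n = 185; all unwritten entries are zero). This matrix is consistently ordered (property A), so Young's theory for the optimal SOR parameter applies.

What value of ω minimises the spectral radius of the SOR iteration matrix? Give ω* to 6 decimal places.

ω* = 1.966782

B_J for the 185×185 system has eigenvalues cos(kπ/186); ρ_J = cos(π/186) = 0.999857.
√(1−ρ_J²) simplifies to sin(π/186) = 0.0168895.
ω* = 2 / (1 + 0.0168895) = 2 / 1.0168895 ≈ 1.966782.
ρ_SOR = ω* − 1 = 1.966782 − 1 = 0.966782.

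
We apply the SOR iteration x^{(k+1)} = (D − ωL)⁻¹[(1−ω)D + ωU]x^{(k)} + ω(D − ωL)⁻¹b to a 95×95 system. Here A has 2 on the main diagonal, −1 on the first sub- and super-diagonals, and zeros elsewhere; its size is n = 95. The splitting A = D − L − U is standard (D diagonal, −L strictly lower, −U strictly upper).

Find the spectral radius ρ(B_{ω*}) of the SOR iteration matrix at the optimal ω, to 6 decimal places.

ρ_SOR = 0.936635

ρ_J = max_k |cos(kπ/96)| = cos(π/96) = 0.999465
√(1−ρ_J²) simplifies to sin(π/96) = 0.0327191.
So ω* = 2/1.0327191 = 1.936635 (Young).
ρ_SOR = ω* − 1 ≈ 0.936635.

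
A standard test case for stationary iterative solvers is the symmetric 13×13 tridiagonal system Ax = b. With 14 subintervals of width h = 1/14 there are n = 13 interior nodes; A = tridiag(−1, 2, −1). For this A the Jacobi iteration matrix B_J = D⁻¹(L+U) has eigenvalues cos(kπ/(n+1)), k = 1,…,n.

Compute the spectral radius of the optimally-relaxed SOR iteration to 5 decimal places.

ρ_SOR = 0.63596

½·tridiag(1,0,1) at n=13: λ_k = cos(kπ/14); max |λ| at k=1 ⇒ ρ_J = cos(π/14) ≈ 0.97493.
√(1−ρ_J²) simplifies to sin(π/14) = 0.222521.
Then 2/(1+√(1−ρ_J²)) = 2/(1+0.222521); ω* = 2/1.222521 = 1.63596.
ρ_SOR = ω* − 1 ≈ 0.63596.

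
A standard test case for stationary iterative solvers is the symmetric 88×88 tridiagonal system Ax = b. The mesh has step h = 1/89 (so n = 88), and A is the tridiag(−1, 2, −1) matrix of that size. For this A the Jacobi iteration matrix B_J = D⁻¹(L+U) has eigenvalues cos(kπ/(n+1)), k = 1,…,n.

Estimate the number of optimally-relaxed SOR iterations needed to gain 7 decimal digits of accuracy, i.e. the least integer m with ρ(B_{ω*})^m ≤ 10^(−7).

m = 229

[ρ_J] n=88: ρ(B_J) = cos(π/(n+1)) = cos(π/89) = 0.9993771.
√(1−ρ_J²) simplifies to sin(π/89) = 0.0352915.
ω* = 2/(1 + 0.0352915) = 2/1.0352915 = 1.9318231.
Hence ρ(B_{ω*}) = 1.9318231 − 1 = 0.9318231.
7·ln10 = 16.1181; −ln(0.9318231) = 0.0706123; m = ⌈16.1181/0.0706123⌉ = ⌈228.262⌉ = 229.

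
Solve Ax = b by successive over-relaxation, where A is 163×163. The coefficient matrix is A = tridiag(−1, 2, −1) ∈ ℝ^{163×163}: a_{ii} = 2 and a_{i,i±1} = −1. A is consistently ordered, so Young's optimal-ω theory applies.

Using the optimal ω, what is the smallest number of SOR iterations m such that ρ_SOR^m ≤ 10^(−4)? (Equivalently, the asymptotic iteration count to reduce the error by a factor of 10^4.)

m = 241

With n=163, ρ(Jacobi) = cos(π/164) = 0.9998165.
1 − cos²(π/164) = sin²(π/164) ⇒ √(1−ρ_J²) = sin(π/164) = 0.0191549.
ω* = 2/(1 + 0.0191549) = 2/1.0191549 = 1.9624102.
[ρ_SOR] ω* − 1 = 0.9624102.
(0.9624102)^m ≤ 10^{−4}  ⇒  m·ln(0.9624102) ≤ −4·ln10  ⇒  m ≥ 240.388  ⇒  m = 241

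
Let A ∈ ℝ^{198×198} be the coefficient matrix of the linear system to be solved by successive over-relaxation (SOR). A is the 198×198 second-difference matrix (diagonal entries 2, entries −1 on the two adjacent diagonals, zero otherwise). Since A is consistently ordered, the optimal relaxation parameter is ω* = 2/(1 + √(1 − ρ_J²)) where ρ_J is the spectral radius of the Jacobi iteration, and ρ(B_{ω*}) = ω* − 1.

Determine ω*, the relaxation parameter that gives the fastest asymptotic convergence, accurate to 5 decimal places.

ω* = 1.96892

n=198: λ(B_J) = 1 − λ(A)/2 = cos(kπ/199); k=1 gives ρ_J = 0.99988.
1 − cos²(π/199) = sin²(π/199) ⇒ √(1−ρ_J²) = sin(π/199) = 0.015786.
ω* = 2 / (1 + 0.015786) = 2 / 1.015786 ≈ 1.96892.
At ω = 1.96892 every |λ(B_ω)| = ω−1, so ρ_SOR = 0.96892.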